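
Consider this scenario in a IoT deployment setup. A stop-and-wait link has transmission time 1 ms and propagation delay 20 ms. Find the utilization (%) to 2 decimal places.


Given: Ttrans = 1 ms, Tprop = 20 ms
RTT = 2 * Tprop = 2 * 20 = 40 ms
U = Ttrans / (Ttrans + RTT)
U = 1 / (1 + 40)
U = 1 / 41 = 0.02439
U% = 2.44%

2.44


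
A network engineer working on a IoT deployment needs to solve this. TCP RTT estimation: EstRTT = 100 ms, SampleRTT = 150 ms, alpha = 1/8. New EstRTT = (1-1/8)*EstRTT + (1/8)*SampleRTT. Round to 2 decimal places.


Given: EstRTT = 100 ms, SampleRTT = 150 ms, alpha = 1/8
New EstRTT = (1 - alpha) * EstRTT + alpha * SampleRTT
(7/8) * 100 = 87.5
(1/8) * 150 = 18.75
New EstRTT = 87.5 + 18.75 = 106.25 ms -> 106.25 ms (2 dp)

106.25


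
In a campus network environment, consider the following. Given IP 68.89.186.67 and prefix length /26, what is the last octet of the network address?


Given: IP = 68.89.186.67, prefix = /26
Subnet mask = 255.255.255.192
Last octet of IP: 67
Last octet of mask: 192
Network last octet = 67 AND 192 = 64

64


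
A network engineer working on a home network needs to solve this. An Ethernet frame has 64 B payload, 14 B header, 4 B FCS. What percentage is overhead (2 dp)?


Given: payload = 64 B, header = 14 B, trailer = 4 B
Overhead bytes = header + trailer = 14 + 4 = 18
Total frame = payload + overhead = 64 + 18 = 82
Overhead % = 18 / 82 * 100 = 21.9512% -> 21.95% (2 dp)

21.95


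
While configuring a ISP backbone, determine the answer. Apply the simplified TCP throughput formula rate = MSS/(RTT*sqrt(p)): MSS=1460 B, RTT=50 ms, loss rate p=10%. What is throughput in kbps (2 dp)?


Given: MSS = 1460 bytes, RTT = 50 ms, loss = 10%
RTT in seconds = 50 / 1000 = 0.05
Loss rate = 10% = 0.1
sqrt(loss) = sqrt(0.1) = 0.316227766017
Throughput (bytes/s) = 1460 / (0.05 * 0.316227766017) = 92338.5077
Throughput (kbps) = 92338.5077 * 8 / 1000 = 738.708061 -> 738.71 kbps (2 dp)

738.71


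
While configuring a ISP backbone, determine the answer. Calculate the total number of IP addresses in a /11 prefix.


Given: CIDR prefix /11
Host bits = 32 - 11 = 21
Total addresses = 2^21 = 2097152

2097152


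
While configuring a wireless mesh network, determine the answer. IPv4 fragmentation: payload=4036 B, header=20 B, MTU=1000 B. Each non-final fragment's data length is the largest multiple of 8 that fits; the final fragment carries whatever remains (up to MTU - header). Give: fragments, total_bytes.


Max data per non-final fragment = floor((MTU - header)/8)*8 = floor((1000 - 20)/8)*8 = floor(980/8)*8 = 976 B
Final fragment needs no 8-byte alignment: it can carry up to MTU - header = 980 B
Non-final fragments needed = ceil((payload - 980) / 976) = ceil(3056/976) = ceil(3.1311) = 4
Number of fragments = 4 + 1 = 5
Fragment sizes (data): 4 * 976 B + 132 B (last, 132 <= 980 OK)
Total bytes sent = payload + n_frags * header = 4036 + 5*20 = 4036 + 100 = 4136 B

5, 4136


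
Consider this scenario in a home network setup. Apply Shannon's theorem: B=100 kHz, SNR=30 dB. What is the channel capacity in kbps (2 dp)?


Given: B = 100 kHz, SNR = 30 dB
SNR linear = 10^(30/10) = 1000
1 + SNR = 1001
log2(1001) = 9.9672262588
C = 100 * 1000 * 9.9672262588 = 996722.6259 bps
C = 996.722626 kbps -> 996.72 kbps (2 dp)

996.72


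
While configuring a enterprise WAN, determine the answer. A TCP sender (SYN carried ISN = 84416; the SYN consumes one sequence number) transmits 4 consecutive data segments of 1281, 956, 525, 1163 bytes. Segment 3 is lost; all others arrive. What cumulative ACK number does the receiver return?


SYN uses sequence number 84416; first data byte = ISN + 1 = 84417.
Segment 1: SEQ = 84417, len = 1281 B, covers [84417, 85697]
Segment 2: SEQ = 85698, len = 956 B, covers [85698, 86653]
Segment 3: SEQ = 86654, len = 525 B, covers [86654, 87178] [LOST]
Segment 4: SEQ = 87179, len = 1163 B, covers [87179, 88341]
In-order data received: bytes [84417, 86653] (segments 1..2).
Segment 3 missing -> gap begins at byte 86654; later segments buffered out of order.
Cumulative ACK = next expected in-order byte = 84417 + 1281 + 956 = 86654

86654


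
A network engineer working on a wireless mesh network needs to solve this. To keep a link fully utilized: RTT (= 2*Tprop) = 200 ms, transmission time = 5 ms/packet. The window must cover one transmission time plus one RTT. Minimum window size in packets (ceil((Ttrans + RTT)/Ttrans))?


Given: Ttrans = 5 ms, RTT = 200 ms (= 2 * Tprop, Tprop = 100 ms)
Time until first ACK returns = Ttrans + RTT = 5 + 200 = 205 ms
Need W * Ttrans >= Ttrans + RTT  ->  W >= (Ttrans + RTT) / Ttrans
(Ttrans + RTT) / Ttrans = 205 / 5 = 41
W_min = ceil(41) = 41

41


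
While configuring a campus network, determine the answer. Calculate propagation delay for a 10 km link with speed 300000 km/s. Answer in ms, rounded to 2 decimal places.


Given: distance = 10 km, speed = 300000 km/s
Delay = distance / speed = 10 / 300000 seconds
Delay in ms = 10 * 1000 / 300000
Delay = 0.0333 ms
Rounded to 2 dp = 0.03 ms

0.03


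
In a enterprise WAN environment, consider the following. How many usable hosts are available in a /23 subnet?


Given: subnet mask /23
Host bits = 32 - 23 = 9
Total addresses = 2^9 = 512
Usable hosts = 512 - 2 (network + broadcast) = 510

510


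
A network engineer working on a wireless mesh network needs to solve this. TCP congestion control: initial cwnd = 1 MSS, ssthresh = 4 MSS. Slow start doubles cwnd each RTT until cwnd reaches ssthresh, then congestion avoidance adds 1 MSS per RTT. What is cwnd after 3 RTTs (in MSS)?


RTT 0: cwnd = 1 MSS (initial)
RTT 1: cwnd = 2 MSS (slow start, doubled)
RTT 2: cwnd = 4 MSS (slow start, doubled)
RTT 3: cwnd = 5 MSS (congestion avoidance, +1)

5


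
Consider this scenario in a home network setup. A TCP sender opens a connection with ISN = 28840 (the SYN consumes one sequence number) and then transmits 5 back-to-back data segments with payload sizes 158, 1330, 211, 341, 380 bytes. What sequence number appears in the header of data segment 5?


The SYN occupies sequence number ISN = 28840, so the first data byte is ISN + 1 = 28841.
SEQ of data segment i = (ISN + 1) + sum of payload sizes of segments 1..i-1.
Segment 1: SEQ = 28841, payload = 158 bytes
Segment 2: SEQ = 28999, payload = 1330 bytes
Segment 3: SEQ = 30329, payload = 211 bytes
Segment 4: SEQ = 30540, payload = 341 bytes
Segment 5: SEQ = 30881, payload = 380 bytes
SEQ of segment 5 = 28841 + 158 + 1330 + 211 + 341 = 30881

30881


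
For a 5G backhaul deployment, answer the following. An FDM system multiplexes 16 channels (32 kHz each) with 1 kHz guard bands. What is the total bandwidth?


Given: 16 channels, 32 kHz each, guard = 1 kHz
Channel bandwidth = 16 * 32 = 512 kHz
Guard bands = 15 gaps * 1 kHz = 15 kHz
Total = 512 + 15 = 527 kHz

527


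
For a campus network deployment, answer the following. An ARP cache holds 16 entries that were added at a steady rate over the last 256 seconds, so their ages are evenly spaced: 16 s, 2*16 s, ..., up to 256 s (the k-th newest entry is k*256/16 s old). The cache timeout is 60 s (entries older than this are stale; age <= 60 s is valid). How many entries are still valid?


Ages are k * 256/16 s for k = 1..16 (spacing = 16.0000 s).
Entry k is valid iff k * 256/16 <= 60 iff k <= 16 * 60 / 256 = 3.7500
n_valid = floor(3.7500) = 3
(n_stale = 16 - 3 = 13)

3


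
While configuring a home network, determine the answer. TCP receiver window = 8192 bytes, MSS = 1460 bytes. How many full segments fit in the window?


Given: RWND = 8192 bytes, MSS = 1460 bytes
Full segments = floor(RWND / MSS)
Full segments = floor(8192 / 1460)
Full segments = floor(5.611) = 5

5


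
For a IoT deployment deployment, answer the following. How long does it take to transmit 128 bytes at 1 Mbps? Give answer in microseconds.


Given: packet = 128 bytes, bandwidth = 1 Mbps
Packet in bits = 128 * 8 = 1024 bits
Bandwidth = 1 * 10^6 = 1000000 bps
Time = 1024 / 1000000 seconds
Time in us = 1024 * 10^6 / 1000000 = 1024

1024


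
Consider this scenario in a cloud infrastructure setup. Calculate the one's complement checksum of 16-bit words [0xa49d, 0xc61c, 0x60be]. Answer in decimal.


Given words: [0xa49d, 0xc61c, 0x60be]
Step 1: Sum all words
Raw sum = 42141 + 50716 + 24766 = 117623
Step 2: Fold carry: (52087 + 1) = 52088
One's complement = ~52088 & 0xFFFF = 13447

13447


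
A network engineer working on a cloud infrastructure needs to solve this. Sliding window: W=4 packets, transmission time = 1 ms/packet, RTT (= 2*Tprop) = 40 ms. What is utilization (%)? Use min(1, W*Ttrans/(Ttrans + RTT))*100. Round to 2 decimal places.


Given: W = 4, Ttrans = 1 ms, RTT = 40 ms (= 2 * Tprop, Tprop = 20 ms)
Cycle time = Ttrans + RTT = 1 + 40 = 41 ms (first packet sent until its ACK returns)
W * Ttrans = 4 * 1 = 4 ms of sending per cycle
W * Ttrans / (Ttrans + RTT) = 4 / 41 = 0.097561
U = min(1, 0.097561) = 0.097561
U% = 9.76%

9.76


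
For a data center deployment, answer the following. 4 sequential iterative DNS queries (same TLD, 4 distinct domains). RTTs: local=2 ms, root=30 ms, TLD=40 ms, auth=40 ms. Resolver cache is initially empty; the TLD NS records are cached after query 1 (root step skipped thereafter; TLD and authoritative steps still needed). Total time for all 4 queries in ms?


Lookup 1 (cold cache): local + root + TLD + auth = 2 + 30 + 40 + 40 = 112 ms
Lookups 2..4 (TLD NS cached -> skip root; new domain -> still ask TLD and auth): local + TLD + auth = 2 + 40 + 40 = 82 ms each
Remaining 3 lookups: 3 * 82 = 246 ms
Total = 112 + 246 = 358 ms

358


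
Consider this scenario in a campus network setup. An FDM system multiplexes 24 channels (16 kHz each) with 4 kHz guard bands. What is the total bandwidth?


Given: 24 channels, 16 kHz each, guard = 4 kHz
Channel bandwidth = 24 * 16 = 384 kHz
Guard bands = 23 gaps * 4 kHz = 92 kHz
Total = 384 + 92 = 476 kHz

476


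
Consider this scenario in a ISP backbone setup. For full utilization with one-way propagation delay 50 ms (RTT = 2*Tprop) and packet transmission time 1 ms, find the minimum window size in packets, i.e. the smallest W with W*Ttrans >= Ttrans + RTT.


Given: Ttrans = 1 ms, RTT = 100 ms (= 2 * Tprop, Tprop = 50 ms)
Time until first ACK returns = Ttrans + RTT = 1 + 100 = 101 ms
Need W * Ttrans >= Ttrans + RTT  ->  W >= (Ttrans + RTT) / Ttrans
(Ttrans + RTT) / Ttrans = 101 / 1 = 101
W_min = ceil(101) = 101

101


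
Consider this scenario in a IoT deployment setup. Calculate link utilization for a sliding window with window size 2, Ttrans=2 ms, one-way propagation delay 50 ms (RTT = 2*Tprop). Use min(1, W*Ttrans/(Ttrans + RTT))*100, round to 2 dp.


Given: W = 2, Ttrans = 2 ms, RTT = 100 ms (= 2 * Tprop, Tprop = 50 ms)
Cycle time = Ttrans + RTT = 2 + 100 = 102 ms (first packet sent until its ACK returns)
W * Ttrans = 2 * 2 = 4 ms of sending per cycle
W * Ttrans / (Ttrans + RTT) = 4 / 102 = 0.039216
U = min(1, 0.039216) = 0.039216
U% = 3.92%

3.92


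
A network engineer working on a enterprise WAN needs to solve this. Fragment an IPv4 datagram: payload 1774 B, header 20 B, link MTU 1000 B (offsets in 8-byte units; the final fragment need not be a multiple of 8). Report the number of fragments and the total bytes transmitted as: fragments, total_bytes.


Max data per non-final fragment = floor((MTU - header)/8)*8 = floor((1000 - 20)/8)*8 = floor(980/8)*8 = 976 B
Final fragment needs no 8-byte alignment: it can carry up to MTU - header = 980 B
Non-final fragments needed = ceil((payload - 980) / 976) = ceil(794/976) = ceil(0.8135) = 1
Number of fragments = 1 + 1 = 2
Fragment sizes (data): 1 * 976 B + 798 B (last, 798 <= 980 OK)
Total bytes sent = payload + n_frags * header = 1774 + 2*20 = 1774 + 40 = 1814 B

2, 1814


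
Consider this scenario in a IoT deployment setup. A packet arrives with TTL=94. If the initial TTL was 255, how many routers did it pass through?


Given: initial TTL = 255, received TTL = 94
Hops = initial TTL - received TTL
Hops = 255 - 94 = 161

161


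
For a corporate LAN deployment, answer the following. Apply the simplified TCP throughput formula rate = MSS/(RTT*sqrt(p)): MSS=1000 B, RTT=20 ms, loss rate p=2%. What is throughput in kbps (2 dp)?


Given: MSS = 1000 bytes, RTT = 20 ms, loss = 2%
RTT in seconds = 20 / 1000 = 0.02
Loss rate = 2% = 0.02
sqrt(loss) = sqrt(0.02) = 0.141421356237
Throughput (bytes/s) = 1000 / (0.02 * 0.141421356237) = 353553.3906
Throughput (kbps) = 353553.3906 * 8 / 1000 = 2828.427125 -> 2828.43 kbps (2 dp)

2828.43


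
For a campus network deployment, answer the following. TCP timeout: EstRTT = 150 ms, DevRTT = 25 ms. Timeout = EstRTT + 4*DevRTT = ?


Given: EstRTT = 150 ms, DevRTT = 25 ms
Timeout = EstRTT + 4 * DevRTT
4 * DevRTT = 4 * 25 = 100
Timeout = 150 + 100 = 250 ms

250


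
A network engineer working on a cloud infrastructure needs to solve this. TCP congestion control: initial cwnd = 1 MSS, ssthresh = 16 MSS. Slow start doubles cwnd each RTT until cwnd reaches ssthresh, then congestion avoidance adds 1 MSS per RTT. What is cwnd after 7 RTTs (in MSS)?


RTT 0: cwnd = 1 MSS (initial)
RTT 1: cwnd = 2 MSS (slow start, doubled)
RTT 2: cwnd = 4 MSS (slow start, doubled)
RTT 3: cwnd = 8 MSS (slow start, doubled)
RTT 4: cwnd = 16 MSS (slow start, doubled)
RTT 5: cwnd = 17 MSS (congestion avoidance, +1)
RTT 6: cwnd = 18 MSS (congestion avoidance, +1)
RTT 7: cwnd = 19 MSS (congestion avoidance, +1)

19


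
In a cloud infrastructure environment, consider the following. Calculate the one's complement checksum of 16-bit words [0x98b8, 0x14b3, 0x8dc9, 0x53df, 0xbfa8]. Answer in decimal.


Given words: [0x98b8, 0x14b3, 0x8dc9, 0x53df, 0xbfa8]
Step 1: Sum all words
Raw sum = 39096 + 5299 + 36297 + 21471 + 49064 = 151227
Step 2: Fold carry: (20155 + 2) = 20157
One's complement = ~20157 & 0xFFFF = 45378

45378


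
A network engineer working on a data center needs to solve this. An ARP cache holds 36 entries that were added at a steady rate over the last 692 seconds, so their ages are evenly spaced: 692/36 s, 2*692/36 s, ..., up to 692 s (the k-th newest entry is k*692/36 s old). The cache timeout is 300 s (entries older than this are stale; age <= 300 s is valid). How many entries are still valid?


Ages are k * 692/36 s for k = 1..36 (spacing = 19.2222 s).
Entry k is valid iff k * 692/36 <= 300 iff k <= 36 * 300 / 692 = 15.6069
n_valid = floor(15.6069) = 15
(n_stale = 36 - 15 = 21)

15


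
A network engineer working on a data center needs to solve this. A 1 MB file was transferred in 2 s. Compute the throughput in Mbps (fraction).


Given: file = 1 MB, time = 2 s
File in Mb = 1 * 8 = 8 Mb
Throughput = 8 / 2 Mbps
Throughput = 4 Mbps

4


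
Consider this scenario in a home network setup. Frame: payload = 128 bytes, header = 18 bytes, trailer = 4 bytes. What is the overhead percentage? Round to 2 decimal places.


Given: payload = 128 B, header = 18 B, trailer = 4 B
Overhead bytes = header + trailer = 18 + 4 = 22
Total frame = payload + overhead = 128 + 22 = 150
Overhead % = 22 / 150 * 100 = 14.6667% -> 14.67% (2 dp)

14.67


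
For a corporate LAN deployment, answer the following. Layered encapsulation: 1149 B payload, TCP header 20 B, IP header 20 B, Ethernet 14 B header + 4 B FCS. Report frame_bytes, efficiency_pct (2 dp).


TCP segment = 1149 + 20 = 1169 B
IP packet = 1169 + 20 = 1189 B
Ethernet frame = 1189 + 14 + 4 = 1207 B
Efficiency = app / frame = 1149 / 1207 = 0.951947 = 95.1947% -> 95.19% (2 dp)

1207, 95.19


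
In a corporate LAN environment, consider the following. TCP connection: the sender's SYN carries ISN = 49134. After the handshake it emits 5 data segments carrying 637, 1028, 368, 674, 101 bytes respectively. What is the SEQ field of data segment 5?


The SYN occupies sequence number ISN = 49134, so the first data byte is ISN + 1 = 49135.
SEQ of data segment i = (ISN + 1) + sum of payload sizes of segments 1..i-1.
Segment 1: SEQ = 49135, payload = 637 bytes
Segment 2: SEQ = 49772, payload = 1028 bytes
Segment 3: SEQ = 50800, payload = 368 bytes
Segment 4: SEQ = 51168, payload = 674 bytes
Segment 5: SEQ = 51842, payload = 101 bytes
SEQ of segment 5 = 49135 + 637 + 1028 + 368 + 674 = 51842

51842


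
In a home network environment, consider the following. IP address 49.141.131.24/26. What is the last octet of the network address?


Given: IP = 49.141.131.24, prefix = /26
Subnet mask = 255.255.255.192
Last octet of IP: 24
Last octet of mask: 192
Network last octet = 24 AND 192 = 0

0


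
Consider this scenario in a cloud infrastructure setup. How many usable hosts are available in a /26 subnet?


Given: subnet mask /26
Host bits = 32 - 26 = 6
Total addresses = 2^6 = 64
Usable hosts = 64 - 2 (network + broadcast) = 62

62


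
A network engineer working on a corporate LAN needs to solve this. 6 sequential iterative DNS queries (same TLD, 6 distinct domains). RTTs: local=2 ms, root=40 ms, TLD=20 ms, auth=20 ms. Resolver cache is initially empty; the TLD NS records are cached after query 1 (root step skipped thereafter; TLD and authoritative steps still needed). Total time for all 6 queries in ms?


Lookup 1 (cold cache): local + root + TLD + auth = 2 + 40 + 20 + 20 = 82 ms
Lookups 2..6 (TLD NS cached -> skip root; new domain -> still ask TLD and auth): local + TLD + auth = 2 + 20 + 20 = 42 ms each
Remaining 5 lookups: 5 * 42 = 210 ms
Total = 82 + 210 = 292 ms

292


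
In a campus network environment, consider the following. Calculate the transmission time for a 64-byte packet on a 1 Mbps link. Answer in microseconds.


Given: packet = 64 bytes, bandwidth = 1 Mbps
Packet in bits = 64 * 8 = 512 bits
Bandwidth = 1 * 10^6 = 1000000 bps
Time = 512 / 1000000 seconds
Time in us = 512 * 10^6 / 1000000 = 512

512


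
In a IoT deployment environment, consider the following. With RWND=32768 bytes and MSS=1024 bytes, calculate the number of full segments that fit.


Given: RWND = 32768 bytes, MSS = 1024 bytes
Full segments = floor(RWND / MSS)
Full segments = floor(32768 / 1024)
Full segments = floor(32.0) = 32

32


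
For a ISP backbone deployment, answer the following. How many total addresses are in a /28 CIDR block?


Given: CIDR prefix /28
Host bits = 32 - 28 = 4
Total addresses = 2^4 = 16

16


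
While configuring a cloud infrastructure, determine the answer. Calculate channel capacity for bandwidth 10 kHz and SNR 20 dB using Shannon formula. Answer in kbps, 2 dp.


Given: B = 10 kHz, SNR = 20 dB
SNR linear = 10^(20/10) = 100
1 + SNR = 101
log2(101) = 6.6582114828
C = 10 * 1000 * 6.6582114828 = 66582.1148 bps
C = 66.582115 kbps -> 66.58 kbps (2 dp)

66.58


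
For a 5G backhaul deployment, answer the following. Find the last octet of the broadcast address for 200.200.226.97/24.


Given: IP = 200.200.226.97, prefix = /24
Host bits = 32 - 24 = 8
Network last octet = 97 AND mask = 0
Host part size = 2^8 - 1 = 255
Broadcast last octet = 0 OR 255 = 255

255


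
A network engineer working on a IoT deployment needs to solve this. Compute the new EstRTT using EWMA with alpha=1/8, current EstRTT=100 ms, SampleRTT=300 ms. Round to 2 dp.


Given: EstRTT = 100 ms, SampleRTT = 300 ms, alpha = 1/8
New EstRTT = (1 - alpha) * EstRTT + alpha * SampleRTT
(7/8) * 100 = 87.5
(1/8) * 300 = 37.5
New EstRTT = 87.5 + 37.5 = 125 ms -> 125.00 ms (2 dp)

125.00


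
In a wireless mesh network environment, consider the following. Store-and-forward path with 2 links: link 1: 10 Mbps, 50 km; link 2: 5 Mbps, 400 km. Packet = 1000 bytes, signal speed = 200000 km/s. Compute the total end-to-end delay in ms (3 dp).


Packet = 1000 bytes = 8000 bits. Store-and-forward: sum (t_trans + t_prop) per link.
Link 1: t_trans = 8000/(10*10^6) s = 0.8000 ms; t_prop = 50/200000 s = 0.2500 ms; subtotal = 1.0500 ms
Link 2: t_trans = 8000/(5*10^6) s = 1.6000 ms; t_prop = 400/200000 s = 2.0000 ms; subtotal = 3.6000 ms
End-to-end = 1.0500 + 3.6000 = 4.6500 ms -> 4.650 ms (3 dp)

4.650


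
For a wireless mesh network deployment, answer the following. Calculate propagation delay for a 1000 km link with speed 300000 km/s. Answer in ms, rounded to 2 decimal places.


Given: distance = 1000 km, speed = 300000 km/s
Delay = distance / speed = 1000 / 300000 seconds
Delay in ms = 1000 * 1000 / 300000
Delay = 3.3333 ms
Rounded to 2 dp = 3.33 ms

3.33


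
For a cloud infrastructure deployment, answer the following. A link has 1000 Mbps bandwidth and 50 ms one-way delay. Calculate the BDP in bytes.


Given: bandwidth = 1000 Mbps, delay = 50 ms
BDP in bits = 1000 * 10^6 * 50 / 1000
BDP in bits = 50000000
BDP in bytes = 50000000 / 8 = 6250000

6250000


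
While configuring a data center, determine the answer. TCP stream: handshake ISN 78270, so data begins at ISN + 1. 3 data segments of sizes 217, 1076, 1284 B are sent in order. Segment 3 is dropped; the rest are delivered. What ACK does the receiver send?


SYN uses sequence number 78270; first data byte = ISN + 1 = 78271.
Segment 1: SEQ = 78271, len = 217 B, covers [78271, 78487]
Segment 2: SEQ = 78488, len = 1076 B, covers [78488, 79563]
Segment 3: SEQ = 79564, len = 1284 B, covers [79564, 80847] [LOST]
In-order data received: bytes [78271, 79563] (segments 1..2).
Segment 3 missing -> gap begins at byte 79564.
Cumulative ACK = next expected in-order byte = 78271 + 217 + 1076 = 79564

79564


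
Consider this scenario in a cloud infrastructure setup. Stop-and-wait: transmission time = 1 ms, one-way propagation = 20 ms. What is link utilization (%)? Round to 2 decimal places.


Given: Ttrans = 1 ms, Tprop = 20 ms
RTT = 2 * Tprop = 2 * 20 = 40 ms
U = Ttrans / (Ttrans + RTT)
U = 1 / (1 + 40)
U = 1 / 41 = 0.02439
U% = 2.44%

2.44


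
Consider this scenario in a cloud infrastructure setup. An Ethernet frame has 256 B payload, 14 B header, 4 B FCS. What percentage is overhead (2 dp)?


Given: payload = 256 B, header = 14 B, trailer = 4 B
Overhead bytes = header + trailer = 14 + 4 = 18
Total frame = payload + overhead = 256 + 18 = 274
Overhead % = 18 / 274 * 100 = 6.5693% -> 6.57% (2 dp)

6.57


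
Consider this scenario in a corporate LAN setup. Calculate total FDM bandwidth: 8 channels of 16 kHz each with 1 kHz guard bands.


Given: 8 channels, 16 kHz each, guard = 1 kHz
Channel bandwidth = 8 * 16 = 128 kHz
Guard bands = 7 gaps * 1 kHz = 7 kHz
Total = 128 + 7 = 135 kHz

135


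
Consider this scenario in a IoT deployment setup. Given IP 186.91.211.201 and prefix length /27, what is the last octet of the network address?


Given: IP = 186.91.211.201, prefix = /27
Subnet mask = 255.255.255.224
Last octet of IP: 201
Last octet of mask: 224
Network last octet = 201 AND 224 = 192

192


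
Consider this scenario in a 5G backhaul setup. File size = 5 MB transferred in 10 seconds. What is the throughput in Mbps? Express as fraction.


Given: file = 5 MB, time = 10 s
File in Mb = 5 * 8 = 40 Mb
Throughput = 40 / 10 Mbps
Throughput = 4 Mbps

4


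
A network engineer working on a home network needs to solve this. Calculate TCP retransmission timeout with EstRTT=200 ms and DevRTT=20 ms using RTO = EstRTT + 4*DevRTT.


Given: EstRTT = 200 ms, DevRTT = 20 ms
Timeout = EstRTT + 4 * DevRTT
4 * DevRTT = 4 * 20 = 80
Timeout = 200 + 80 = 280 ms

280


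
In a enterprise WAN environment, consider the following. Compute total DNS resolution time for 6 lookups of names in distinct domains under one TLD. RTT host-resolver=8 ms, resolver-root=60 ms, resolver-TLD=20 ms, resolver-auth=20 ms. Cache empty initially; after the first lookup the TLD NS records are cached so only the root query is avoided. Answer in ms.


Lookup 1 (cold cache): local + root + TLD + auth = 8 + 60 + 20 + 20 = 108 ms
Lookups 2..6 (TLD NS cached -> skip root; new domain -> still ask TLD and auth): local + TLD + auth = 8 + 20 + 20 = 48 ms each
Remaining 5 lookups: 5 * 48 = 240 ms
Total = 108 + 240 = 348 ms

348


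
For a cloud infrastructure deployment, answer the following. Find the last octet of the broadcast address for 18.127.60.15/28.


Given: IP = 18.127.60.15, prefix = /28
Host bits = 32 - 28 = 4
Network last octet = 15 AND mask = 0
Host part size = 2^4 - 1 = 15
Broadcast last octet = 0 OR 15 = 15

15


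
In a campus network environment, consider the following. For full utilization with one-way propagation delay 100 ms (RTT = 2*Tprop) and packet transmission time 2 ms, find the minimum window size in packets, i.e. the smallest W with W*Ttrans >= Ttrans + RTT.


Given: Ttrans = 2 ms, RTT = 200 ms (= 2 * Tprop, Tprop = 100 ms)
Time until first ACK returns = Ttrans + RTT = 2 + 200 = 202 ms
Need W * Ttrans >= Ttrans + RTT  ->  W >= (Ttrans + RTT) / Ttrans
(Ttrans + RTT) / Ttrans = 202 / 2 = 101
W_min = ceil(101) = 101

101


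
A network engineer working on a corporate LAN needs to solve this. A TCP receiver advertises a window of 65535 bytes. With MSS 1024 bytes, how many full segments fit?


Given: RWND = 65535 bytes, MSS = 1024 bytes
Full segments = floor(RWND / MSS)
Full segments = floor(65535 / 1024)
Full segments = floor(63.999) = 63

63


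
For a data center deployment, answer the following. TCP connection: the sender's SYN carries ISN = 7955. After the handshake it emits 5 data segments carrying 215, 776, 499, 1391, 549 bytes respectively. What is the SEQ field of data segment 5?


The SYN occupies sequence number ISN = 7955, so the first data byte is ISN + 1 = 7956.
SEQ of data segment i = (ISN + 1) + sum of payload sizes of segments 1..i-1.
Segment 1: SEQ = 7956, payload = 215 bytes
Segment 2: SEQ = 8171, payload = 776 bytes
Segment 3: SEQ = 8947, payload = 499 bytes
Segment 4: SEQ = 9446, payload = 1391 bytes
Segment 5: SEQ = 10837, payload = 549 bytes
SEQ of segment 5 = 7956 + 215 + 776 + 499 + 1391 = 10837

10837


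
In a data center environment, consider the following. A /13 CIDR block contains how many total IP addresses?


Given: CIDR prefix /13
Host bits = 32 - 13 = 19
Total addresses = 2^19 = 524288

524288


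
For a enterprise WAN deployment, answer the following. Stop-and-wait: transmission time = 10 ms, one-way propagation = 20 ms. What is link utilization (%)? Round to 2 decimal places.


Given: Ttrans = 10 ms, Tprop = 20 ms
RTT = 2 * Tprop = 2 * 20 = 40 ms
U = Ttrans / (Ttrans + RTT)
U = 10 / (10 + 40)
U = 10 / 50 = 0.2
U% = 20.00%

20.00


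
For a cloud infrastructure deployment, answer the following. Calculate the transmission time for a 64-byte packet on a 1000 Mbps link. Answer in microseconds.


Given: packet = 64 bytes, bandwidth = 1000 Mbps
Packet in bits = 64 * 8 = 512 bits
Bandwidth = 1000 * 10^6 = 1000000000 bps
Time = 512 / 1000000000 seconds
Time in us = 512 * 10^6 / 1000000000 = 0.512

0.512


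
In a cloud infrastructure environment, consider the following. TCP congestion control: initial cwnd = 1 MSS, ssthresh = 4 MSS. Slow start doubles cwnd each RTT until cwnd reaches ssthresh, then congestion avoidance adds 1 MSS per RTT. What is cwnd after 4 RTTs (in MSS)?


RTT 0: cwnd = 1 MSS (initial)
RTT 1: cwnd = 2 MSS (slow start, doubled)
RTT 2: cwnd = 4 MSS (slow start, doubled)
RTT 3: cwnd = 5 MSS (congestion avoidance, +1)
RTT 4: cwnd = 6 MSS (congestion avoidance, +1)

6


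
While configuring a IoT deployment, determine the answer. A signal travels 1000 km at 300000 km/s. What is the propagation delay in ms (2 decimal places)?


Given: distance = 1000 km, speed = 300000 km/s
Delay = distance / speed = 1000 / 300000 seconds
Delay in ms = 1000 * 1000 / 300000
Delay = 3.3333 ms
Rounded to 2 dp = 3.33 ms

3.33


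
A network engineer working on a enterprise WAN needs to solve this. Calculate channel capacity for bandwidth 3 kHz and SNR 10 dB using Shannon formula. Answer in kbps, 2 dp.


Given: B = 3 kHz, SNR = 10 dB
SNR linear = 10^(10/10) = 10
1 + SNR = 11
log2(11) = 3.4594316186
C = 3 * 1000 * 3.4594316186 = 10378.2949 bps
C = 10.378295 kbps -> 10.38 kbps (2 dp)

10.38


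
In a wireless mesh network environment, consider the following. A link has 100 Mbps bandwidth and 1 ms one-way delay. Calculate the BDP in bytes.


Given: bandwidth = 100 Mbps, delay = 1 ms
BDP in bits = 100 * 10^6 * 1 / 1000
BDP in bits = 100000
BDP in bytes = 100000 / 8 = 12500

12500


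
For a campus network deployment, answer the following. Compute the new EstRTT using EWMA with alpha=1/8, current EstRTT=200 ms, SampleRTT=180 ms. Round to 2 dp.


Given: EstRTT = 200 ms, SampleRTT = 180 ms, alpha = 1/8
New EstRTT = (1 - alpha) * EstRTT + alpha * SampleRTT
(7/8) * 200 = 175
(1/8) * 180 = 22.5
New EstRTT = 175 + 22.5 = 197.5 ms -> 197.50 ms (2 dp)

197.50


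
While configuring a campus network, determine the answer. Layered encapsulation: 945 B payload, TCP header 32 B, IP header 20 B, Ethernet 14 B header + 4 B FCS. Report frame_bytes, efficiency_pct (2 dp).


TCP segment = 945 + 32 = 977 B
IP packet = 977 + 20 = 997 B
Ethernet frame = 997 + 14 + 4 = 1015 B
Efficiency = app / frame = 945 / 1015 = 0.931034 = 93.1034% -> 93.10% (2 dp)

1015, 93.10


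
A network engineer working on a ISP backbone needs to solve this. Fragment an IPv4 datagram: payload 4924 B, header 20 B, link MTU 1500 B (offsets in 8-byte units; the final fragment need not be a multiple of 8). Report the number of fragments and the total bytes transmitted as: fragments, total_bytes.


Max data per non-final fragment = floor((MTU - header)/8)*8 = floor((1500 - 20)/8)*8 = floor(1480/8)*8 = 1480 B
Final fragment needs no 8-byte alignment: it can carry up to MTU - header = 1480 B
Non-final fragments needed = ceil((payload - 1480) / 1480) = ceil(3444/1480) = ceil(2.3270) = 3
Number of fragments = 3 + 1 = 4
Fragment sizes (data): 3 * 1480 B + 484 B (last, 484 <= 1480 OK)
Total bytes sent = payload + n_frags * header = 4924 + 4*20 = 4924 + 80 = 5004 B

4, 5004


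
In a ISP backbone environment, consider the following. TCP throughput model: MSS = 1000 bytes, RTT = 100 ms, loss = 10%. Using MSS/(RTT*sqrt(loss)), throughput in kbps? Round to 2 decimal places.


Given: MSS = 1000 bytes, RTT = 100 ms, loss = 10%
RTT in seconds = 100 / 1000 = 0.1
Loss rate = 10% = 0.1
sqrt(loss) = sqrt(0.1) = 0.316227766017
Throughput (bytes/s) = 1000 / (0.1 * 0.316227766017) = 31622.7766
Throughput (kbps) = 31622.7766 * 8 / 1000 = 252.982213 -> 252.98 kbps (2 dp)

252.98


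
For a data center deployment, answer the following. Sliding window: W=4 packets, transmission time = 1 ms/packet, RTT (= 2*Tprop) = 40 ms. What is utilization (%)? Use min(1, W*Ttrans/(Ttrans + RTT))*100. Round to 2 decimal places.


Given: W = 4, Ttrans = 1 ms, RTT = 40 ms (= 2 * Tprop, Tprop = 20 ms)
Cycle time = Ttrans + RTT = 1 + 40 = 41 ms (first packet sent until its ACK returns)
W * Ttrans = 4 * 1 = 4 ms of sending per cycle
W * Ttrans / (Ttrans + RTT) = 4 / 41 = 0.097561
U = min(1, 0.097561) = 0.097561
U% = 9.76%

9.76


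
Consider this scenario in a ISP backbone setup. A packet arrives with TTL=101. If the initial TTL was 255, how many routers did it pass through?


Given: initial TTL = 255, received TTL = 101
Hops = initial TTL - received TTL
Hops = 255 - 101 = 154

154


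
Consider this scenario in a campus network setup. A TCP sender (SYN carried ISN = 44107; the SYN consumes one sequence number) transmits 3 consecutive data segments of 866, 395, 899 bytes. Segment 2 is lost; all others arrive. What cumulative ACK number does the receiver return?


SYN uses sequence number 44107; first data byte = ISN + 1 = 44108.
Segment 1: SEQ = 44108, len = 866 B, covers [44108, 44973]
Segment 2: SEQ = 44974, len = 395 B, covers [44974, 45368] [LOST]
Segment 3: SEQ = 45369, len = 899 B, covers [45369, 46267]
In-order data received: bytes [44108, 44973] (segments 1..1).
Segment 2 missing -> gap begins at byte 44974; later segments buffered out of order.
Cumulative ACK = next expected in-order byte = 44108 + 866 = 44974

44974


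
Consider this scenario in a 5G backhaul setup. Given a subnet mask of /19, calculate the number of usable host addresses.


Given: subnet mask /19
Host bits = 32 - 19 = 13
Total addresses = 2^13 = 8192
Usable hosts = 8192 - 2 (network + broadcast) = 8190

8190


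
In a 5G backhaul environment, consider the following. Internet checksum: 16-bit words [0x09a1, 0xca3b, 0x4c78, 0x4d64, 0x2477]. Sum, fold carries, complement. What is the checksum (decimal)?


Given words: [0x09a1, 0xca3b, 0x4c78, 0x4d64, 0x2477]
Step 1: Sum all words
Raw sum = 2465 + 51771 + 19576 + 19812 + 9335 = 102959
Step 2: Fold carry: (37423 + 1) = 37424
One's complement = ~37424 & 0xFFFF = 28111

28111


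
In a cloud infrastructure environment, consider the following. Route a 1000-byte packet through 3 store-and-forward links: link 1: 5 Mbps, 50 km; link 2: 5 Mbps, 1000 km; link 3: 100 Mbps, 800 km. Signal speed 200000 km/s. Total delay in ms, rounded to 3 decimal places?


Packet = 1000 bytes = 8000 bits. Store-and-forward: sum (t_trans + t_prop) per link.
Link 1: t_trans = 8000/(5*10^6) s = 1.6000 ms; t_prop = 50/200000 s = 0.2500 ms; subtotal = 1.8500 ms
Link 2: t_trans = 8000/(5*10^6) s = 1.6000 ms; t_prop = 1000/200000 s = 5.0000 ms; subtotal = 6.6000 ms
Link 3: t_trans = 8000/(100*10^6) s = 0.0800 ms; t_prop = 800/200000 s = 4.0000 ms; subtotal = 4.0800 ms
End-to-end = 1.8500 + 6.6000 + 4.0800 = 12.5300 ms -> 12.530 ms (3 dp)

12.530


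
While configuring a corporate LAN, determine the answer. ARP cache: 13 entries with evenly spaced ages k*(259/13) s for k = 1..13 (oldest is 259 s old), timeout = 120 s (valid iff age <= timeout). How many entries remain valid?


Ages are k * 259/13 s for k = 1..13 (spacing = 19.9231 s).
Entry k is valid iff k * 259/13 <= 120 iff k <= 13 * 120 / 259 = 6.0232
n_valid = floor(6.0232) = 6
(n_stale = 13 - 6 = 7)

6


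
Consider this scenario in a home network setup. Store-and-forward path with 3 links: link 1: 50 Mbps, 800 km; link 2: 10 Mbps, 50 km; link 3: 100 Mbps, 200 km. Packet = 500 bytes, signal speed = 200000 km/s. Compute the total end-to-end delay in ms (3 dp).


Packet = 500 bytes = 4000 bits. Store-and-forward: sum (t_trans + t_prop) per link.
Link 1: t_trans = 4000/(50*10^6) s = 0.0800 ms; t_prop = 800/200000 s = 4.0000 ms; subtotal = 4.0800 ms
Link 2: t_trans = 4000/(10*10^6) s = 0.4000 ms; t_prop = 50/200000 s = 0.2500 ms; subtotal = 0.6500 ms
Link 3: t_trans = 4000/(100*10^6) s = 0.0400 ms; t_prop = 200/200000 s = 1.0000 ms; subtotal = 1.0400 ms
End-to-end = 4.0800 + 0.6500 + 1.0400 = 5.7700 ms -> 5.770 ms (3 dp)

5.770


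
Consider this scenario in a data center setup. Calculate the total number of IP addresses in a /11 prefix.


Given: CIDR prefix /11
Host bits = 32 - 11 = 21
Total addresses = 2^21 = 2097152

2097152


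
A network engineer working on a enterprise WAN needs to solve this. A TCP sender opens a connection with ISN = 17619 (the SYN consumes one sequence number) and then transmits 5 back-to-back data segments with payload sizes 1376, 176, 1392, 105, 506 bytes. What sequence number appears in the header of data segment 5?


The SYN occupies sequence number ISN = 17619, so the first data byte is ISN + 1 = 17620.
SEQ of data segment i = (ISN + 1) + sum of payload sizes of segments 1..i-1.
Segment 1: SEQ = 17620, payload = 1376 bytes
Segment 2: SEQ = 18996, payload = 176 bytes
Segment 3: SEQ = 19172, payload = 1392 bytes
Segment 4: SEQ = 20564, payload = 105 bytes
Segment 5: SEQ = 20669, payload = 506 bytes
SEQ of segment 5 = 17620 + 1376 + 176 + 1392 + 105 = 20669

20669


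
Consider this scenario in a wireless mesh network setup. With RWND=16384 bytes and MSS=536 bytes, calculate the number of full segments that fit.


Given: RWND = 16384 bytes, MSS = 536 bytes
Full segments = floor(RWND / MSS)
Full segments = floor(16384 / 536)
Full segments = floor(30.5672) = 30

30


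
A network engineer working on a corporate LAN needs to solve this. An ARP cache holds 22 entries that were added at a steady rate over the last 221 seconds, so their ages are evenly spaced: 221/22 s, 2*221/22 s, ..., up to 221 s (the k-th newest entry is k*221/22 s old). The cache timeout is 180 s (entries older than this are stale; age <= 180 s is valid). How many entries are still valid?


Ages are k * 221/22 s for k = 1..22 (spacing = 10.0455 s).
Entry k is valid iff k * 221/22 <= 180 iff k <= 22 * 180 / 221 = 17.9186
n_valid = floor(17.9186) = 17
(n_stale = 22 - 17 = 5)

17


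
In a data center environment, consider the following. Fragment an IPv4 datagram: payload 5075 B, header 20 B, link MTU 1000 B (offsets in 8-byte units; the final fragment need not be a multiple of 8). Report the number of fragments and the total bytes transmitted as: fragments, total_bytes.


Max data per non-final fragment = floor((MTU - header)/8)*8 = floor((1000 - 20)/8)*8 = floor(980/8)*8 = 976 B
Final fragment needs no 8-byte alignment: it can carry up to MTU - header = 980 B
Non-final fragments needed = ceil((payload - 980) / 976) = ceil(4095/976) = ceil(4.1957) = 5
Number of fragments = 5 + 1 = 6
Fragment sizes (data): 5 * 976 B + 195 B (last, 195 <= 980 OK)
Total bytes sent = payload + n_frags * header = 5075 + 6*20 = 5075 + 120 = 5195 B

6, 5195


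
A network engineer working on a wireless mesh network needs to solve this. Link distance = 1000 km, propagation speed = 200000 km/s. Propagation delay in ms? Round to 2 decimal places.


Given: distance = 1000 km, speed = 200000 km/s
Delay = distance / speed = 1000 / 200000 seconds
Delay in ms = 1000 * 1000 / 200000
Delay = 5.0000 ms
Rounded to 2 dp = 5.00 ms

5.00


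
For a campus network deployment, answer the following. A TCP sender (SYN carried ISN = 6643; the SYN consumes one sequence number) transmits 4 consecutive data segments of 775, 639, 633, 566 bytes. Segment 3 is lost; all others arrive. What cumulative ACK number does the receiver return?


SYN uses sequence number 6643; first data byte = ISN + 1 = 6644.
Segment 1: SEQ = 6644, len = 775 B, covers [6644, 7418]
Segment 2: SEQ = 7419, len = 639 B, covers [7419, 8057]
Segment 3: SEQ = 8058, len = 633 B, covers [8058, 8690] [LOST]
Segment 4: SEQ = 8691, len = 566 B, covers [8691, 9256]
In-order data received: bytes [6644, 8057] (segments 1..2).
Segment 3 missing -> gap begins at byte 8058; later segments buffered out of order.
Cumulative ACK = next expected in-order byte = 6644 + 775 + 639 = 8058

8058


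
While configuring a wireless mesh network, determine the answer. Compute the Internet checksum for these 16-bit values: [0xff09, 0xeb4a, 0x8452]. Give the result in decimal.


Given words: [0xff09, 0xeb4a, 0x8452]
Step 1: Sum all words
Raw sum = 65289 + 60234 + 33874 = 159397
Step 2: Fold carry: (28325 + 2) = 28327
One's complement = ~28327 & 0xFFFF = 37208

37208


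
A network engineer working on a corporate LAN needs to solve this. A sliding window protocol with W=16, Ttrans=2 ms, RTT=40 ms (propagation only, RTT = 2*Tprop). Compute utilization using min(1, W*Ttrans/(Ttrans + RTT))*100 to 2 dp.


Given: W = 16, Ttrans = 2 ms, RTT = 40 ms (= 2 * Tprop, Tprop = 20 ms)
Cycle time = Ttrans + RTT = 2 + 40 = 42 ms (first packet sent until its ACK returns)
W * Ttrans = 16 * 2 = 32 ms of sending per cycle
W * Ttrans / (Ttrans + RTT) = 32 / 42 = 0.761905
U = min(1, 0.761905) = 0.761905
U% = 76.19%

76.19


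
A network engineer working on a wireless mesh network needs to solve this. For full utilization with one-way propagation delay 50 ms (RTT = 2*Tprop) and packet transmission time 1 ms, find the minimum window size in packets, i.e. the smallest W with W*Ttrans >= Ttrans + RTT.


Given: Ttrans = 1 ms, RTT = 100 ms (= 2 * Tprop, Tprop = 50 ms)
Time until first ACK returns = Ttrans + RTT = 1 + 100 = 101 ms
Need W * Ttrans >= Ttrans + RTT  ->  W >= (Ttrans + RTT) / Ttrans
(Ttrans + RTT) / Ttrans = 101 / 1 = 101
W_min = ceil(101) = 101

101


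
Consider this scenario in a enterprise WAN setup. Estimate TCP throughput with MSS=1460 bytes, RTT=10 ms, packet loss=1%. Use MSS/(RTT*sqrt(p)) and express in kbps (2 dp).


Given: MSS = 1460 bytes, RTT = 10 ms, loss = 1%
RTT in seconds = 10 / 1000 = 0.01
Loss rate = 1% = 0.01
sqrt(loss) = sqrt(0.01) = 0.1
Throughput (bytes/s) = 1460 / (0.01 * 0.1) = 1460000.0000
Throughput (kbps) = 1460000.0000 * 8 / 1000 = 11680.000000 -> 11680.00 kbps (2 dp)

11680.00
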